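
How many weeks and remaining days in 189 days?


27 weeks 0 days

Weeks: 189 ÷ 7 = 27 remainder 0


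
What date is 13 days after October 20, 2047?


Start: October 20, 2047
Add 13 days
October 20 → November 1: 31 - 20 + 1 = 12 days (13 - 12 = 1 left)
November 1 + 1 = November 2, 2047

November 2, 2047


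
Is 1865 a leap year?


No

Rules: divisible by 4 AND (not by 100 OR by 400)
1865 ÷ 4 = 466 remainder 1 → not divisible by 4
Not divisible by 4 → not a leap year


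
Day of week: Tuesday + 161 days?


Tuesday

Start: Tuesday (index 1)
(1 + 161) mod 7
= 162 mod 7
= 1
Index 1 → Tuesday


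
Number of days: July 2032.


Month: July (month 7)
July has 31 days

31 days


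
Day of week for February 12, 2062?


Sunday

Zeller's congruence:
q=12, m=14, k=61, j=20
h = (12 + ⌊13×15/5⌋ + 61 + ⌊61/4⌋ + ⌊20/4⌋ - 2×20) mod 7
= (12 + 39 + 61 + 15 + 5 - 40) mod 7
= 92 mod 7 = 1
h=1 → Sunday


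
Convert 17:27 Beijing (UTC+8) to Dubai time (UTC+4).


13:27

Time difference = UTC+4 - UTC+8 = -4 hours
New hour = (17 -4) mod 24
= 13 mod 24 = 13
Minutes unchanged → 13:27


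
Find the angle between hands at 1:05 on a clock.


Hour hand = 1×30 + 5×0.5 = 32.5°
Minute hand = 5×6 = 30°
Difference = |32.5 - 30| = 2.5°

2.5°


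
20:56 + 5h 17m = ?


02:13 (next day)

Start: 1256 minutes from midnight
Add: 317 minutes
Total: 1573 minutes
Hours: 1573 ÷ 60 = 26 remainder 13
26 ≥ 24 → 26 - 24 = 2 (next day)


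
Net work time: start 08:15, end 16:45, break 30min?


8h 0m (480 minutes)

Total time = (16×60+45) - (8×60+15)
= 1005 - 495 = 510 min
Minus break: 510 - 30 = 480 min
= 8h 0m


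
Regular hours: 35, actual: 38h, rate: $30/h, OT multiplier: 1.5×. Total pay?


$1185.00

Regular: 35h × $30 = $1050.00
Overtime: 38 - 35 = 3h
OT pay: 3h × $30 × 1.5 = $135.00
Total = $1050.00 + $135.00 = $1185.00


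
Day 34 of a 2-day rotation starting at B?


Shift A

Shifts: A, B
Start: B (index 1)
Day 34: (1 + 34 - 1) mod 2
= 34 mod 2
= 0
Index 0 → shift A


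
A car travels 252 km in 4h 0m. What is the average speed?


Distance: 252 km
Time: 4 hours
Speed = 252 / 4 = 63.0 km/h

63.0 km/h


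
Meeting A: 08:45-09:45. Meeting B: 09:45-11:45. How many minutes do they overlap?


0 minutes

Meeting A: 525-585 (in minutes from midnight)
Meeting B: 585-705
Overlap start = max(525, 585) = 585
Overlap end = min(585, 705) = 585
Overlap = max(0, 585 - 585) = 0 min


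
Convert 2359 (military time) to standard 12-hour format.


Hour: 23
23 - 12 = 11 → PM

11:59 PM


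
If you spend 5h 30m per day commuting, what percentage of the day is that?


22.9%

Time: 330 minutes
Day: 1440 minutes
Percentage = (330/1440) × 100 ≈ 22.9%


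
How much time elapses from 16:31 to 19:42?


End time in minutes: 19×60 + 42 = 1182
Start time in minutes: 16×60 + 31 = 991
Difference = 1182 - 991 = 191 minutes
= 3 hours 11 minutes

3h 11m


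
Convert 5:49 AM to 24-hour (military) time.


Input: 5:49 AM
AM hour stays: 5

05:49


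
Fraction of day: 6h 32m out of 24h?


0.2722 (27.22%)

Total minutes: 6×60 + 32 = 392
Day = 24×60 = 1440 minutes
Fraction = 392/1440 ≈ 0.2722
As a percentage: 392/1440 × 100 ≈ 27.22%


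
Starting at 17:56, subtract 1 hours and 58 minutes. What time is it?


15:58

Start: 1076 minutes from midnight
Subtract: 118 minutes
Remaining: 1076 - 118 = 958
Hours: 15, Minutes: 58


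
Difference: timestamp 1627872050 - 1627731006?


Difference = 1627872050 - 1627731006 = 141044 seconds
In hours: 141044 / 3600 ≈ 39.2
In days: 141044 / 86400 ≈ 1.63

141044 seconds (39.2 hours / 1.63 days)


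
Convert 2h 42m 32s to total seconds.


Hours: 2 × 3600 = 7200
Minutes: 42 × 60 = 2520
Seconds: 32
Total = 7200 + 2520 + 32 = 9752

9752 seconds


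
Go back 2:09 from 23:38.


21:29

Start: 1418 minutes from midnight
Subtract: 129 minutes
Remaining: 1418 - 129 = 1289
Hours: 21, Minutes: 29


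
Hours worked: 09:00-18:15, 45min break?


8h 30m (510 minutes)

Total time = (18×60+15) - (9×60+0)
= 1095 - 540 = 555 min
Minus break: 555 - 45 = 510 min
= 8h 30m


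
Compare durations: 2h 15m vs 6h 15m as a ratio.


Duration 1: 135 minutes
Duration 2: 375 minutes
Ratio = 135:375
GCD = 15
Simplified = 9:25
As a decimal: 9/25 = 0.36

9:25 (0.36)


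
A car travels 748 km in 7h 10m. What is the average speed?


104.4 km/h

Distance: 748 km
Time: 7h 10m = 430 min = 430/60 = 43/6 hours
Speed = 748 ÷ (43/6) = 748 × 6 / 43 = 4488/43 ≈ 104.4 km/h


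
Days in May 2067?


31 days

Month: May (month 5)
May has 31 days


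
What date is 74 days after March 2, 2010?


Start: March 2, 2010
Add 74 days
March 2 → April 1: 31 - 2 + 1 = 30 days (74 - 30 = 44 left)
April 1 → May 1: 30 - 1 + 1 = 30 days (44 - 30 = 14 left)
May 1 + 14 = May 15, 2010

May 15, 2010


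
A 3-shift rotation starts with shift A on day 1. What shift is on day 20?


Shifts: A, B, C
Start: A (index 0)
Day 20: (0 + 20 - 1) mod 3
= 19 mod 3
= 1
Index 1 → shift B

Shift B


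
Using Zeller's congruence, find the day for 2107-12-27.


Tuesday

Zeller's congruence:
q=27, m=12, k=7, j=21
h = (27 + ⌊13×13/5⌋ + 7 + ⌊7/4⌋ + ⌊21/4⌋ - 2×21) mod 7
= (27 + 33 + 7 + 1 + 5 - 42) mod 7
= 31 mod 7 = 3
h=3 → Tuesday


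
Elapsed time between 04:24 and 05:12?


0h 48m

End time in minutes: 5×60 + 12 = 312
Start time in minutes: 4×60 + 24 = 264
Difference = 312 - 264 = 48 minutes
= 0 hours 48 minutes


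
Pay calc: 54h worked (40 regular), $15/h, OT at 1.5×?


$915.00

Regular: 40h × $15 = $600.00
Overtime: 54 - 40 = 14h
OT pay: 14h × $15 × 1.5 = $315.00
Total = $600.00 + $315.00 = $915.00


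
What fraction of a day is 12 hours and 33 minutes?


0.5229 (52.29%)

Total minutes: 12×60 + 33 = 753
Day = 24×60 = 1440 minutes
Fraction = 753/1440 ≈ 0.5229
As a percentage: 753/1440 × 100 ≈ 52.29%


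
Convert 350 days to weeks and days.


Weeks: 350 ÷ 7 = 50 remainder 0

50 weeks 0 days


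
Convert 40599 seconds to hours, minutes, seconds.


Hours: 40599 ÷ 3600 = 11 remainder 999
Minutes: 999 ÷ 60 = 16 remainder 39
Seconds: 39

11h 16m 39s


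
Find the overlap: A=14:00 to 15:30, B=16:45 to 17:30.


0 minutes

Meeting A: 840-930 (in minutes from midnight)
Meeting B: 1005-1050
Overlap start = max(840, 1005) = 1005
Overlap end = min(930, 1050) = 930
Overlap = max(0, 930 - 1005) = 0 min


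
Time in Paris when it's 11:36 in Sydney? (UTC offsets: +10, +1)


02:36

Time difference = UTC+1 - UTC+10 = -9 hours
New hour = (11 -9) mod 24
= 2 mod 24 = 2
Minutes unchanged → 02:36


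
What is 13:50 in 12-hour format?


1:50 PM

Hour: 13
13 - 12 = 1 → PM


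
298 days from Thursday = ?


Monday

Start: Thursday (index 3)
(3 + 298) mod 7
= 301 mod 7
= 0
Index 0 → Monday


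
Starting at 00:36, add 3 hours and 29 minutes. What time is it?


Start: 36 minutes from midnight
Add: 209 minutes
Total: 245 minutes
Hours: 245 ÷ 60 = 4 remainder 5

04:05


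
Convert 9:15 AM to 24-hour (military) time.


09:15

Input: 9:15 AM
AM hour stays: 9


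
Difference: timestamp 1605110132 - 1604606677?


Difference = 1605110132 - 1604606677 = 503455 seconds
In hours: 503455 / 3600 ≈ 139.8
In days: 503455 / 86400 ≈ 5.83

503455 seconds (139.8 hours / 5.83 days)


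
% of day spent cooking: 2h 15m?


Time: 135 minutes
Day: 1440 minutes
Percentage = (135/1440) × 100 ≈ 9.4%

9.4%


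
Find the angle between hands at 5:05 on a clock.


Hour hand = 5×30 + 5×0.5 = 152.5°
Minute hand = 5×6 = 30°
Difference = |152.5 - 30| = 122.5°

122.5°


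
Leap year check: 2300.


No

Rules: divisible by 4 AND (not by 100 OR by 400)
2300 ÷ 4 = 575 exactly → divisible by 4
2300 ÷ 100 = 23 exactly → divisible by 100
2300 ÷ 400 = 5 remainder 300 → not divisible by 400
Divisible by 100 but not by 400 → not a leap year


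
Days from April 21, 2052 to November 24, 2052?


217 days

From April 21, 2052 to November 24, 2052
Rest of April 2052: 30 - 21 = 9
Full months: May 31, June 30, July 31, August 31, September 30, October 31
Days into November 2052: 24
Total = 9 + 31 + 30 + 31 + 31 + 30 + 31 + 24 = 217 days


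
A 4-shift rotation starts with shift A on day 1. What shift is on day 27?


Shift C

Shifts: A, B, C, D
Start: A (index 0)
Day 27: (0 + 27 - 1) mod 4
= 26 mod 4
= 2
Index 2 → shift C


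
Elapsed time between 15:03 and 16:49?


End time in minutes: 16×60 + 49 = 1009
Start time in minutes: 15×60 + 3 = 903
Difference = 1009 - 903 = 106 minutes
= 1 hours 46 minutes

1h 46m


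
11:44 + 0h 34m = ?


Start: 704 minutes from midnight
Add: 34 minutes
Total: 738 minutes
Hours: 738 ÷ 60 = 12 remainder 18

12:18


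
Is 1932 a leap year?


Rules: divisible by 4 AND (not by 100 OR by 400)
1932 ÷ 4 = 483 exactly → divisible by 4
1932 ÷ 100 = 19 remainder 32 → not divisible by 100
Divisible by 4 but not by 100 → leap year

Yes


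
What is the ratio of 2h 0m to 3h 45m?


Duration 1: 120 minutes
Duration 2: 225 minutes
Ratio = 120:225
GCD = 15
Simplified = 8:15
As a decimal: 8/15 ≈ 0.53

8:15 (0.53)


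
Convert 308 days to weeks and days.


44 weeks 0 days

Weeks: 308 ÷ 7 = 44 remainder 0


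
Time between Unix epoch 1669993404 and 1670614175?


620771 seconds (172.4 hours / 7.18 days)

Difference = 1670614175 - 1669993404 = 620771 seconds
In hours: 620771 / 3600 ≈ 172.4
In days: 620771 / 86400 ≈ 7.18


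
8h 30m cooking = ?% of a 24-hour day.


35.4%

Time: 510 minutes
Day: 1440 minutes
Percentage = (510/1440) × 100 ≈ 35.4%


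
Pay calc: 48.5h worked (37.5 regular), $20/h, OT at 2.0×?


Regular: 37.5h × $20 = $750.00
Overtime: 48.5 - 37.5 = 11.0h
OT pay: 11.0h × $20 × 2.0 = $440.00
Total = $750.00 + $440.00 = $1190.00

$1190.00


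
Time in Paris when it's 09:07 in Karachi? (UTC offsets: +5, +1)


05:07

Time difference = UTC+1 - UTC+5 = -4 hours
New hour = (9 -4) mod 24
= 5 mod 24 = 5
Minutes unchanged → 05:07


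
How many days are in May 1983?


Month: May (month 5)
May has 31 days

31 days


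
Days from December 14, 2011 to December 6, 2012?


358 days

From December 14, 2011 to December 6, 2012
Rest of December 2011: 31 - 14 = 17
Full months: January 31, February 2012 29, March 31, April 30, May 31, June 30, July 31, August 31, September 30, October 31, November 30
Days into December 2012: 6
Total = 17 + 31 + 29 + 31 + 30 + 31 + 30 + 31 + 31 + 30 + 31 + 30 + 6 = 358 days


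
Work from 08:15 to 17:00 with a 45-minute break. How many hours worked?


8h 0m (480 minutes)

Total time = (17×60+0) - (8×60+15)
= 1020 - 495 = 525 min
Minus break: 525 - 45 = 480 min
= 8h 0m


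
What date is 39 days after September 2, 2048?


Start: September 2, 2048
Add 39 days
September 2 → October 1: 30 - 2 + 1 = 29 days (39 - 29 = 10 left)
October 1 + 10 = October 11, 2048

October 11, 2048


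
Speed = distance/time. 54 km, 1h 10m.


46.3 km/h

Distance: 54 km
Time: 1h 10m = 70 min = 70/60 = 7/6 hours
Speed = 54 ÷ (7/6) = 54 × 6 / 7 = 324/7 ≈ 46.3 km/h


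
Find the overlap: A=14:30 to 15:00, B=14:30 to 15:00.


30 minutes

Meeting A: 870-900 (in minutes from midnight)
Meeting B: 870-900
Overlap start = max(870, 870) = 870
Overlap end = min(900, 900) = 900
Overlap = max(0, 900 - 870) = 30 min


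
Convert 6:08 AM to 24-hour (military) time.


06:08

Input: 6:08 AM
AM hour stays: 6


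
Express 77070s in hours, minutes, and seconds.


21h 24m 30s

Hours: 77070 ÷ 3600 = 21 remainder 1470
Minutes: 1470 ÷ 60 = 24 remainder 30
Seconds: 30


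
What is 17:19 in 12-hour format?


5:19 PM

Hour: 17
17 - 12 = 5 → PM


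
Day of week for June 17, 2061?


Zeller's congruence:
q=17, m=6, k=61, j=20
h = (17 + ⌊13×7/5⌋ + 61 + ⌊61/4⌋ + ⌊20/4⌋ - 2×20) mod 7
= (17 + 18 + 61 + 15 + 5 - 40) mod 7
= 76 mod 7 = 6
h=6 → Friday

Friday


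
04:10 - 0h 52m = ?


Start: 250 minutes from midnight
Subtract: 52 minutes
Remaining: 250 - 52 = 198
Hours: 3, Minutes: 18

03:18


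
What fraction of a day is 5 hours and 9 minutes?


Total minutes: 5×60 + 9 = 309
Day = 24×60 = 1440 minutes
Fraction = 309/1440 ≈ 0.2146
As a percentage: 309/1440 × 100 ≈ 21.46%

0.2146 (21.46%)


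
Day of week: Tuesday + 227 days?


Friday

Start: Tuesday (index 1)
(1 + 227) mod 7
= 228 mod 7
= 4
Index 4 → Friday


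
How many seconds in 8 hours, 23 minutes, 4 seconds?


30184 seconds

Hours: 8 × 3600 = 28800
Minutes: 23 × 60 = 1380
Seconds: 4
Total = 28800 + 1380 + 4 = 30184


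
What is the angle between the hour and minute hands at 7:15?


Hour hand = 7×30 + 15×0.5 = 217.5°
Minute hand = 15×6 = 90°
Difference = |217.5 - 90| = 127.5°

127.5°


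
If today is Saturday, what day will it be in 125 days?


Friday

Start: Saturday (index 5)
(5 + 125) mod 7
= 130 mod 7
= 4
Index 4 → Friday


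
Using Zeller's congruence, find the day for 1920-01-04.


Sunday

Zeller's congruence:
q=4, m=13, k=19, j=19
h = (4 + ⌊13×14/5⌋ + 19 + ⌊19/4⌋ + ⌊19/4⌋ - 2×19) mod 7
= (4 + 36 + 19 + 4 + 4 - 38) mod 7
= 29 mod 7 = 1
h=1 → Sunday


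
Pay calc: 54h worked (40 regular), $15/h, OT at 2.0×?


$1020.00

Regular: 40h × $15 = $600.00
Overtime: 54 - 40 = 14h
OT pay: 14h × $15 × 2.0 = $420.00
Total = $600.00 + $420.00 = $1020.00


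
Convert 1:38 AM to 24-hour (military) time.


Input: 1:38 AM
AM hour stays: 1

01:38


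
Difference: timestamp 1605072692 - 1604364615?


Difference = 1605072692 - 1604364615 = 708077 seconds
In hours: 708077 / 3600 ≈ 196.7
In days: 708077 / 86400 ≈ 8.20

708077 seconds (196.7 hours / 8.20 days)


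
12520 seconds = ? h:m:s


3h 28m 40s

Hours: 12520 ÷ 3600 = 3 remainder 1720
Minutes: 1720 ÷ 60 = 28 remainder 40
Seconds: 40


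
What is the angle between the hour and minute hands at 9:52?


Hour hand = 9×30 + 52×0.5 = 296.0°
Minute hand = 52×6 = 312°
Difference = |296.0 - 312| = 16.0°

16.0°


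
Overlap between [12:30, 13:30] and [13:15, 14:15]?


Meeting A: 750-810 (in minutes from midnight)
Meeting B: 795-855
Overlap start = max(750, 795) = 795
Overlap end = min(810, 855) = 810
Overlap = max(0, 810 - 795) = 15 min

15 minutes


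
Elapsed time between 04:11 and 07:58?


End time in minutes: 7×60 + 58 = 478
Start time in minutes: 4×60 + 11 = 251
Difference = 478 - 251 = 227 minutes
= 3 hours 47 minutes

3h 47m


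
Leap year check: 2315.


Rules: divisible by 4 AND (not by 100 OR by 400)
2315 ÷ 4 = 578 remainder 3 → not divisible by 4
Not divisible by 4 → not a leap year

No


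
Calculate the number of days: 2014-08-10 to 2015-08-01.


From August 10, 2014 to August 1, 2015
Rest of August 2014: 31 - 10 = 21
Full months: September 30, October 31, November 30, December 31, January 31, February 2015 28, March 31, April 30, May 31, June 30, July 31
Days into August 2015: 1
Total = 21 + 30 + 31 + 30 + 31 + 31 + 28 + 31 + 30 + 31 + 30 + 31 + 1 = 356 days

356 days


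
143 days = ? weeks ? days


20 weeks 3 days

Weeks: 143 ÷ 7 = 20 remainder 3


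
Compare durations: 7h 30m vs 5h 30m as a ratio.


Duration 1: 450 minutes
Duration 2: 330 minutes
Ratio = 450:330
GCD = 30
Simplified = 15:11
As a decimal: 15/11 ≈ 1.36

15:11 (1.36)


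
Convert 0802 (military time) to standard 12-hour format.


8:02 AM

Hour: 8
8 < 12 → AM


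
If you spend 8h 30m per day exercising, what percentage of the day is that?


35.4%

Time: 510 minutes
Day: 1440 minutes
Percentage = (510/1440) × 100 ≈ 35.4%


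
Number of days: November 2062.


30 days

Month: November (month 11)
November has 30 days


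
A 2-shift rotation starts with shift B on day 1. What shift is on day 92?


Shift A

Shifts: A, B
Start: B (index 1)
Day 92: (1 + 92 - 1) mod 2
= 92 mod 2
= 0
Index 0 → shift A


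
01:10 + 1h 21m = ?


Start: 70 minutes from midnight
Add: 81 minutes
Total: 151 minutes
Hours: 151 ÷ 60 = 2 remainder 31

02:31


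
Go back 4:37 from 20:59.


16:22

Start: 1259 minutes from midnight
Subtract: 277 minutes
Remaining: 1259 - 277 = 982
Hours: 16, Minutes: 22


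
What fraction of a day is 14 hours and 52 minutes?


Total minutes: 14×60 + 52 = 892
Day = 24×60 = 1440 minutes
Fraction = 892/1440 ≈ 0.6194
As a percentage: 892/1440 × 100 ≈ 61.94%

0.6194 (61.94%)


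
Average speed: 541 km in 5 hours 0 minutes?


108.2 km/h

Distance: 541 km
Time: 5 hours
Speed = 541 / 5 = 108.2 km/h


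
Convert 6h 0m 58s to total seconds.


21658 seconds

Hours: 6 × 3600 = 21600
Minutes: 0 × 60 = 0
Seconds: 58
Total = 21600 + 0 + 58 = 21658


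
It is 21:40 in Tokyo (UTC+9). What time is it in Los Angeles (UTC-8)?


04:40

Time difference = UTC-8 - UTC+9 = -17 hours
New hour = (21 -17) mod 24
= 4 mod 24 = 4
Minutes unchanged → 04:40


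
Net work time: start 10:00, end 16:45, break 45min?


6h 0m (360 minutes)

Total time = (16×60+45) - (10×60+0)
= 1005 - 600 = 405 min
Minus break: 405 - 45 = 360 min
= 6h 0m


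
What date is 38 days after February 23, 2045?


April 2, 2045

Start: February 23, 2045
Add 38 days
February 23 → March 1: 28 - 23 + 1 = 6 days (38 - 6 = 32 left)
March 1 → April 1: 31 - 1 + 1 = 31 days (32 - 31 = 1 left)
April 1 + 1 = April 2, 2045


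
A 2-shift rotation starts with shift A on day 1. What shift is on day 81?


Shifts: A, B
Start: A (index 0)
Day 81: (0 + 81 - 1) mod 2
= 80 mod 2
= 0
Index 0 → shift A

Shift A


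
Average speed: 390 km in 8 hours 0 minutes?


48.8 km/h

Distance: 390 km
Time: 8 hours
Speed = 390 / 8 ≈ 48.8 km/h


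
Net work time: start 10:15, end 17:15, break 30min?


6h 30m (390 minutes)

Total time = (17×60+15) - (10×60+15)
= 1035 - 615 = 420 min
Minus break: 420 - 30 = 390 min
= 6h 30m


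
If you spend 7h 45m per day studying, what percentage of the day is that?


Time: 465 minutes
Day: 1440 minutes
Percentage = (465/1440) × 100 ≈ 32.3%

32.3%


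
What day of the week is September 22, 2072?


Zeller's congruence:
q=22, m=9, k=72, j=20
h = (22 + ⌊13×10/5⌋ + 72 + ⌊72/4⌋ + ⌊20/4⌋ - 2×20) mod 7
= (22 + 26 + 72 + 18 + 5 - 40) mod 7
= 103 mod 7 = 5
h=5 → Thursday

Thursday


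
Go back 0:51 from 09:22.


Start: 562 minutes from midnight
Subtract: 51 minutes
Remaining: 562 - 51 = 511
Hours: 8, Minutes: 31

08:31


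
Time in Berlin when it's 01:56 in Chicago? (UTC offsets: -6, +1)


08:56

Time difference = UTC+1 - UTC-6 = +7 hours
New hour = (1 + 7) mod 24
= 8 mod 24 = 8
Minutes unchanged → 08:56


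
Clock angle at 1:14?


47.0°

Hour hand = 1×30 + 14×0.5 = 37.0°
Minute hand = 14×6 = 84°
Difference = |37.0 - 84| = 47.0°


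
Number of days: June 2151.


Month: June (month 6)
June has 30 days

30 days


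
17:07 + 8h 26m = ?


01:33 (next day)

Start: 1027 minutes from midnight
Add: 506 minutes
Total: 1533 minutes
Hours: 1533 ÷ 60 = 25 remainder 33
25 ≥ 24 → 25 - 24 = 1 (next day)


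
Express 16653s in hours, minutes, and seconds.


4h 37m 33s

Hours: 16653 ÷ 3600 = 4 remainder 2253
Minutes: 2253 ÷ 60 = 37 remainder 33
Seconds: 33


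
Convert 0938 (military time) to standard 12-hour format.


Hour: 9
9 < 12 → AM

9:38 AM


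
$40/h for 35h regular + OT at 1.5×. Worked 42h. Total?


$1820.00

Regular: 35h × $40 = $1400.00
Overtime: 42 - 35 = 7h
OT pay: 7h × $40 × 1.5 = $420.00
Total = $1400.00 + $420.00 = $1820.00


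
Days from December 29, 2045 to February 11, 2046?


44 days

From December 29, 2045 to February 11, 2046
Rest of December 2045: 31 - 29 = 2
Full months: January 31
Days into February 2046: 11
Total = 2 + 31 + 11 = 44 days


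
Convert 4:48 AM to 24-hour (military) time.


04:48

Input: 4:48 AM
AM hour stays: 4


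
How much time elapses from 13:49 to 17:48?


3h 59m

End time in minutes: 17×60 + 48 = 1068
Start time in minutes: 13×60 + 49 = 829
Difference = 1068 - 829 = 239 minutes
= 3 hours 59 minutes


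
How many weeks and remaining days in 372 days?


Weeks: 372 ÷ 7 = 53 remainder 1

53 weeks 1 days


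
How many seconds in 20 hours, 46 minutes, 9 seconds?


74769 seconds

Hours: 20 × 3600 = 72000
Minutes: 46 × 60 = 2760
Seconds: 9
Total = 72000 + 2760 + 9 = 74769


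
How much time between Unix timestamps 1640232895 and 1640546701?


313806 seconds (87.2 hours / 3.63 days)

Difference = 1640546701 - 1640232895 = 313806 seconds
In hours: 313806 / 3600 ≈ 87.2
In days: 313806 / 86400 ≈ 3.63


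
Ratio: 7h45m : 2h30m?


Duration 1: 465 minutes
Duration 2: 150 minutes
Ratio = 465:150
GCD = 15
Simplified = 31:10
As a decimal: 31/10 = 3.10

31:10 (3.10)


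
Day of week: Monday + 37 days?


Wednesday

Start: Monday (index 0)
(0 + 37) mod 7
= 37 mod 7
= 2
Index 2 → Wednesday


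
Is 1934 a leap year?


Rules: divisible by 4 AND (not by 100 OR by 400)
1934 ÷ 4 = 483 remainder 2 → not divisible by 4
Not divisible by 4 → not a leap year

No


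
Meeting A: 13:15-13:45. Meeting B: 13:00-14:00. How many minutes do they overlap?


Meeting A: 795-825 (in minutes from midnight)
Meeting B: 780-840
Overlap start = max(795, 780) = 795
Overlap end = min(825, 840) = 825
Overlap = max(0, 825 - 795) = 30 min

30 minutes


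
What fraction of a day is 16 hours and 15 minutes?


Total minutes: 16×60 + 15 = 975
Day = 24×60 = 1440 minutes
Fraction = 975/1440 ≈ 0.6771
As a percentage: 975/1440 × 100 ≈ 67.71%

0.6771 (67.71%)


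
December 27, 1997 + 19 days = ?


Start: December 27, 1997
Add 19 days
December 27 → January 1: 31 - 27 + 1 = 5 days (19 - 5 = 14 left)
January 1 + 14 = January 15, 1998

January 15, 1998


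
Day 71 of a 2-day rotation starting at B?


Shift B

Shifts: A, B
Start: B (index 1)
Day 71: (1 + 71 - 1) mod 2
= 71 mod 2
= 1
Index 1 → shift B


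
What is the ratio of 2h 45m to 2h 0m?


11:8 (1.38)

Duration 1: 165 minutes
Duration 2: 120 minutes
Ratio = 165:120
GCD = 15
Simplified = 11:8
As a decimal: 11/8 ≈ 1.38


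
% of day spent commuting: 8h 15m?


34.4%

Time: 495 minutes
Day: 1440 minutes
Percentage = (495/1440) × 100 ≈ 34.4%


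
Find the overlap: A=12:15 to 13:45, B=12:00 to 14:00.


Meeting A: 735-825 (in minutes from midnight)
Meeting B: 720-840
Overlap start = max(735, 720) = 735
Overlap end = min(825, 840) = 825
Overlap = max(0, 825 - 735) = 90 min

90 minutes


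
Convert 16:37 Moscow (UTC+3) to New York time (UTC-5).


Time difference = UTC-5 - UTC+3 = -8 hours
New hour = (16 -8) mod 24
= 8 mod 24 = 8
Minutes unchanged → 08:37

08:37


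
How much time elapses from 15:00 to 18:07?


End time in minutes: 18×60 + 7 = 1087
Start time in minutes: 15×60 + 0 = 900
Difference = 1087 - 900 = 187 minutes
= 3 hours 7 minutes

3h 7m


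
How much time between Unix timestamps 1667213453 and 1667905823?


Difference = 1667905823 - 1667213453 = 692370 seconds
In hours: 692370 / 3600 ≈ 192.3
In days: 692370 / 86400 ≈ 8.01

692370 seconds (192.3 hours / 8.01 days)


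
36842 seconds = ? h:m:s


Hours: 36842 ÷ 3600 = 10 remainder 842
Minutes: 842 ÷ 60 = 14 remainder 2
Seconds: 2

10h 14m 2s


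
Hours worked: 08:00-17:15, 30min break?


Total time = (17×60+15) - (8×60+0)
= 1035 - 480 = 555 min
Minus break: 555 - 30 = 525 min
= 8h 45m

8h 45m (525 minutes)


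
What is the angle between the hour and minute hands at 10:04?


82.0°

Hour hand = 10×30 + 4×0.5 = 302.0°
Minute hand = 4×6 = 24°
Difference = |302.0 - 24| = 278.0°
Since > 180°: 360 - 278.0 = 82.0°


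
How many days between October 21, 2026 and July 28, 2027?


From October 21, 2026 to July 28, 2027
Rest of October 2026: 31 - 21 = 10
Full months: November 30, December 31, January 31, February 2027 28, March 31, April 30, May 31, June 30
Days into July 2027: 28
Total = 10 + 30 + 31 + 31 + 28 + 31 + 30 + 31 + 30 + 28 = 280 days

280 days


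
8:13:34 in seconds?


Hours: 8 × 3600 = 28800
Minutes: 13 × 60 = 780
Seconds: 34
Total = 28800 + 780 + 34 = 29614

29614 seconds


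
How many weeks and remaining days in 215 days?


30 weeks 5 days

Weeks: 215 ÷ 7 = 30 remainder 5


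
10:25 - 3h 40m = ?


Start: 625 minutes from midnight
Subtract: 220 minutes
Remaining: 625 - 220 = 405
Hours: 6, Minutes: 45

06:45


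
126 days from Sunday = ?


Sunday

Start: Sunday (index 6)
(6 + 126) mod 7
= 132 mod 7
= 6
Index 6 → Sunday


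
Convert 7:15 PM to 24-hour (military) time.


19:15

Input: 7:15 PM
PM: 7 + 12 = 19


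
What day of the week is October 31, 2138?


Friday

Zeller's congruence:
q=31, m=10, k=38, j=21
h = (31 + ⌊13×11/5⌋ + 38 + ⌊38/4⌋ + ⌊21/4⌋ - 2×21) mod 7
= (31 + 28 + 38 + 9 + 5 - 42) mod 7
= 69 mod 7 = 6
h=6 → Friday


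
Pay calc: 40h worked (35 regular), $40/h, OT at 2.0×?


$1800.00

Regular: 35h × $40 = $1400.00
Overtime: 40 - 35 = 5h
OT pay: 5h × $40 × 2.0 = $400.00
Total = $1400.00 + $400.00 = $1800.00


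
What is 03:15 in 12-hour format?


Hour: 3
3 < 12 → AM

3:15 AM


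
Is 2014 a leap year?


No

Rules: divisible by 4 AND (not by 100 OR by 400)
2014 ÷ 4 = 503 remainder 2 → not divisible by 4
Not divisible by 4 → not a leap year


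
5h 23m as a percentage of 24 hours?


Total minutes: 5×60 + 23 = 323
Day = 24×60 = 1440 minutes
Fraction = 323/1440 ≈ 0.2243
As a percentage: 323/1440 × 100 ≈ 22.43%

0.2243 (22.43%)


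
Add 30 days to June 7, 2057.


Start: June 7, 2057
Add 30 days
June 7 → July 1: 30 - 7 + 1 = 24 days (30 - 24 = 6 left)
July 1 + 6 = July 7, 2057

July 7, 2057


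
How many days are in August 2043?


Month: August (month 8)
August has 31 days

31 days


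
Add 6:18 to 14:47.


Start: 887 minutes from midnight
Add: 378 minutes
Total: 1265 minutes
Hours: 1265 ÷ 60 = 21 remainder 5

21:05


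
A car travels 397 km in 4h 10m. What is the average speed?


Distance: 397 km
Time: 4h 10m = 250 min = 250/60 = 25/6 hours
Speed = 397 ÷ (25/6) = 397 × 6 / 25 = 2382/25 ≈ 95.3 km/h

95.3 km/h


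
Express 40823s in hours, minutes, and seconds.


Hours: 40823 ÷ 3600 = 11 remainder 1223
Minutes: 1223 ÷ 60 = 20 remainder 23
Seconds: 23

11h 20m 23s


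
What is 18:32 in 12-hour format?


Hour: 18
18 - 12 = 6 → PM

6:32 PM


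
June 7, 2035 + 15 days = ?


June 22, 2035

Start: June 7, 2035
Add 15 days
June 7 + 15 = June 22, 2035


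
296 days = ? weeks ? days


Weeks: 296 ÷ 7 = 42 remainder 2

42 weeks 2 days


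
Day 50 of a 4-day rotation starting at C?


Shift D

Shifts: A, B, C, D
Start: C (index 2)
Day 50: (2 + 50 - 1) mod 4
= 51 mod 4
= 3
Index 3 → shift D


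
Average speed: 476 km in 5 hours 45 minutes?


Distance: 476 km
Time: 5h 45m = 345 min = 345/60 = 23/4 hours
Speed = 476 ÷ (23/4) = 476 × 4 / 23 = 1904/23 ≈ 82.8 km/h

82.8 km/h


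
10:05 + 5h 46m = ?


15:51

Start: 605 minutes from midnight
Add: 346 minutes
Total: 951 minutes
Hours: 951 ÷ 60 = 15 remainder 51


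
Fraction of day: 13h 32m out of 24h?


Total minutes: 13×60 + 32 = 812
Day = 24×60 = 1440 minutes
Fraction = 812/1440 ≈ 0.5639
As a percentage: 812/1440 × 100 ≈ 56.39%

0.5639 (56.39%)


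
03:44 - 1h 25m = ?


02:19

Start: 224 minutes from midnight
Subtract: 85 minutes
Remaining: 224 - 85 = 139
Hours: 2, Minutes: 19


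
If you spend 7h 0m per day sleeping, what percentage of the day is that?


29.2%

Time: 420 minutes
Day: 1440 minutes
Percentage = (420/1440) × 100 ≈ 29.2%


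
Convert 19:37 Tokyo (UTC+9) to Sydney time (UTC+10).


Time difference = UTC+10 - UTC+9 = +1 hours
New hour = (19 + 1) mod 24
= 20 mod 24 = 20
Minutes unchanged → 20:37

20:37


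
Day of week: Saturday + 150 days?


Tuesday

Start: Saturday (index 5)
(5 + 150) mod 7
= 155 mod 7
= 1
Index 1 → Tuesday


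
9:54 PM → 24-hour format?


Input: 9:54 PM
PM: 9 + 12 = 21

21:54


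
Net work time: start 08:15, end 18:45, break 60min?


9h 30m (570 minutes)

Total time = (18×60+45) - (8×60+15)
= 1125 - 495 = 630 min
Minus break: 630 - 60 = 570 min
= 9h 30m


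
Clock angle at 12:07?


Hour hand (12 ≡ 0 on the dial): 0×30 + 7×0.5 = 3.5°
Minute hand = 7×6 = 42°
Difference = |3.5 - 42| = 38.5°

38.5°


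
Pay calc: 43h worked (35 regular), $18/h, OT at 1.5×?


$846.00

Regular: 35h × $18 = $630.00
Overtime: 43 - 35 = 8h
OT pay: 8h × $18 × 1.5 = $216.00
Total = $630.00 + $216.00 = $846.00


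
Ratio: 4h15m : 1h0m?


Duration 1: 255 minutes
Duration 2: 60 minutes
Ratio = 255:60
GCD = 15
Simplified = 17:4
As a decimal: 17/4 = 4.25

17:4 (4.25)


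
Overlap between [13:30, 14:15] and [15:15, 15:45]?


0 minutes

Meeting A: 810-855 (in minutes from midnight)
Meeting B: 915-945
Overlap start = max(810, 915) = 915
Overlap end = min(855, 945) = 855
Overlap = max(0, 855 - 915) = 0 min


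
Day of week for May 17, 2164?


Thursday

Zeller's congruence:
q=17, m=5, k=64, j=21
h = (17 + ⌊13×6/5⌋ + 64 + ⌊64/4⌋ + ⌊21/4⌋ - 2×21) mod 7
= (17 + 15 + 64 + 16 + 5 - 42) mod 7
= 75 mod 7 = 5
h=5 → Thursday


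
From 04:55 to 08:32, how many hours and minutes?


3h 37m

End time in minutes: 8×60 + 32 = 512
Start time in minutes: 4×60 + 55 = 295
Difference = 512 - 295 = 217 minutes
= 3 hours 37 minutes


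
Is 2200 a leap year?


No

Rules: divisible by 4 AND (not by 100 OR by 400)
2200 ÷ 4 = 550 exactly → divisible by 4
2200 ÷ 100 = 22 exactly → divisible by 100
2200 ÷ 400 = 5 remainder 200 → not divisible by 400
Divisible by 100 but not by 400 → not a leap year


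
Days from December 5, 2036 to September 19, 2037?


From December 5, 2036 to September 19, 2037
Rest of December 2036: 31 - 5 = 26
Full months: January 31, February 2037 28, March 31, April 30, May 31, June 30, July 31, August 31
Days into September 2037: 19
Total = 26 + 31 + 28 + 31 + 30 + 31 + 30 + 31 + 31 + 19 = 288 days

288 days


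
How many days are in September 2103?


Month: September (month 9)
September has 30 days

30 days


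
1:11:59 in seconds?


Hours: 1 × 3600 = 3600
Minutes: 11 × 60 = 660
Seconds: 59
Total = 3600 + 660 + 59 = 4319

4319 seconds


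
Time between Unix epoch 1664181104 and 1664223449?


42345 seconds (11.8 hours / 0.49 days)

Difference = 1664223449 - 1664181104 = 42345 seconds
In hours: 42345 / 3600 ≈ 11.8
In days: 42345 / 86400 ≈ 0.49


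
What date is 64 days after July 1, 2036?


September 3, 2036

Start: July 1, 2036
Add 64 days
July 1 → August 1: 31 - 1 + 1 = 31 days (64 - 31 = 33 left)
August 1 → September 1: 31 - 1 + 1 = 31 days (33 - 31 = 2 left)
September 1 + 2 = September 3, 2036


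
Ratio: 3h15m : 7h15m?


13:29 (0.45)

Duration 1: 195 minutes
Duration 2: 435 minutes
Ratio = 195:435
GCD = 15
Simplified = 13:29
As a decimal: 13/29 ≈ 0.45


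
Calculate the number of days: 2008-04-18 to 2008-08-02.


106 days

From April 18, 2008 to August 2, 2008
Rest of April 2008: 30 - 18 = 12
Full months: May 31, June 30, July 31
Days into August 2008: 2
Total = 12 + 31 + 30 + 31 + 2 = 106 days


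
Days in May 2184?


Month: May (month 5)
May has 31 days

31 days


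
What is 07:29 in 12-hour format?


Hour: 7
7 < 12 → AM

7:29 AM


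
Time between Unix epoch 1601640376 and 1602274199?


Difference = 1602274199 - 1601640376 = 633823 seconds
In hours: 633823 / 3600 ≈ 176.1
In days: 633823 / 86400 ≈ 7.34

633823 seconds (176.1 hours / 7.34 days)


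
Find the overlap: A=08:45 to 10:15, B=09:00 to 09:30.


Meeting A: 525-615 (in minutes from midnight)
Meeting B: 540-570
Overlap start = max(525, 540) = 540
Overlap end = min(615, 570) = 570
Overlap = max(0, 570 - 540) = 30 min

30 minutes


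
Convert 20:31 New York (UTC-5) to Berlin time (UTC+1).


Time difference = UTC+1 - UTC-5 = +6 hours
New hour = (20 + 6) mod 24
= 26 mod 24 = 2
Minutes unchanged → 02:31; 26 ≥ 24 → next day

02:31 (next day)


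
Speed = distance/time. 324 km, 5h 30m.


58.9 km/h

Distance: 324 km
Time: 5h 30m = 330 min = 330/60 = 11/2 hours
Speed = 324 ÷ (11/2) = 324 × 2 / 11 = 648/11 ≈ 58.9 km/h


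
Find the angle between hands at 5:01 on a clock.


Hour hand = 5×30 + 1×0.5 = 150.5°
Minute hand = 1×6 = 6°
Difference = |150.5 - 6| = 144.5°

144.5°


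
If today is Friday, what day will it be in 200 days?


Start: Friday (index 4)
(4 + 200) mod 7
= 204 mod 7
= 1
Index 1 → Tuesday

Tuesday


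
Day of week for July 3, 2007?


Tuesday

Zeller's congruence:
q=3, m=7, k=7, j=20
h = (3 + ⌊13×8/5⌋ + 7 + ⌊7/4⌋ + ⌊20/4⌋ - 2×20) mod 7
= (3 + 20 + 7 + 1 + 5 - 40) mod 7
= -4 mod 7 = 3
h=3 → Tuesday


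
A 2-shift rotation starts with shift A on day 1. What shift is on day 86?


Shifts: A, B
Start: A (index 0)
Day 86: (0 + 86 - 1) mod 2
= 85 mod 2
= 1
Index 1 → shift B

Shift B


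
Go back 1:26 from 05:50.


04:24

Start: 350 minutes from midnight
Subtract: 86 minutes
Remaining: 350 - 86 = 264
Hours: 4, Minutes: 24


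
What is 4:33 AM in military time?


04:33

Input: 4:33 AM
AM hour stays: 4


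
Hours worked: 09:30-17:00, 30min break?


7h 0m (420 minutes)

Total time = (17×60+0) - (9×60+30)
= 1020 - 570 = 450 min
Minus break: 450 - 30 = 420 min
= 7h 0m


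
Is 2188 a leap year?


Rules: divisible by 4 AND (not by 100 OR by 400)
2188 ÷ 4 = 547 exactly → divisible by 4
2188 ÷ 100 = 21 remainder 88 → not divisible by 100
Divisible by 4 but not by 100 → leap year

Yes


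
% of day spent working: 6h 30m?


Time: 390 minutes
Day: 1440 minutes
Percentage = (390/1440) × 100 ≈ 27.1%

27.1%


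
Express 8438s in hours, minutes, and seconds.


Hours: 8438 ÷ 3600 = 2 remainder 1238
Minutes: 1238 ÷ 60 = 20 remainder 38
Seconds: 38

2h 20m 38s


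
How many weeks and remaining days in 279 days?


39 weeks 6 days

Weeks: 279 ÷ 7 = 39 remainder 6


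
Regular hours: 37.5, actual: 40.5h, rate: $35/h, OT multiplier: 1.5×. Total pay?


$1470.00

Regular: 37.5h × $35 = $1312.50
Overtime: 40.5 - 37.5 = 3.0h
OT pay: 3.0h × $35 × 1.5 = $157.50
Total = $1312.50 + $157.50 = $1470.00


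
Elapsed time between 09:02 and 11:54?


2h 52m

End time in minutes: 11×60 + 54 = 714
Start time in minutes: 9×60 + 2 = 542
Difference = 714 - 542 = 172 minutes
= 2 hours 52 minutes


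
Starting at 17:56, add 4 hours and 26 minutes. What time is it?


22:22

Start: 1076 minutes from midnight
Add: 266 minutes
Total: 1342 minutes
Hours: 1342 ÷ 60 = 22 remainder 22


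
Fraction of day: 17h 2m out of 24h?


0.7097 (70.97%)

Total minutes: 17×60 + 2 = 1022
Day = 24×60 = 1440 minutes
Fraction = 1022/1440 ≈ 0.7097
As a percentage: 1022/1440 × 100 ≈ 70.97%


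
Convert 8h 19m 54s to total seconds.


Hours: 8 × 3600 = 28800
Minutes: 19 × 60 = 1140
Seconds: 54
Total = 28800 + 1140 + 54 = 29994

29994 seconds


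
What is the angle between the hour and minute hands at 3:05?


62.5°

Hour hand = 3×30 + 5×0.5 = 92.5°
Minute hand = 5×6 = 30°
Difference = |92.5 - 30| = 62.5°


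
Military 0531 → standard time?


Hour: 5
5 < 12 → AM

5:31 AM


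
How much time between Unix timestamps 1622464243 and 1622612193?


Difference = 1622612193 - 1622464243 = 147950 seconds
In hours: 147950 / 3600 ≈ 41.1
In days: 147950 / 86400 ≈ 1.71

147950 seconds (41.1 hours / 1.71 days)


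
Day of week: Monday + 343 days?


Start: Monday (index 0)
(0 + 343) mod 7
= 343 mod 7
= 0
Index 0 → Monday

Monday


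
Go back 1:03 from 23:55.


22:52

Start: 1435 minutes from midnight
Subtract: 63 minutes
Remaining: 1435 - 63 = 1372
Hours: 22, Minutes: 52


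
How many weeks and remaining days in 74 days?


10 weeks 4 days

Weeks: 74 ÷ 7 = 10 remainder 4


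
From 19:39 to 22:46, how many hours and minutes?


3h 7m

End time in minutes: 22×60 + 46 = 1366
Start time in minutes: 19×60 + 39 = 1179
Difference = 1366 - 1179 = 187 minutes
= 3 hours 7 minutes


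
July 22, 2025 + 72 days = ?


October 2, 2025

Start: July 22, 2025
Add 72 days
July 22 → August 1: 31 - 22 + 1 = 10 days (72 - 10 = 62 left)
August 1 → September 1: 31 - 1 + 1 = 31 days (62 - 31 = 31 left)
September 1 → October 1: 30 - 1 + 1 = 30 days (31 - 30 = 1 left)
October 1 + 1 = October 2, 2025


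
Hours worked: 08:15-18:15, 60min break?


9h 0m (540 minutes)

Total time = (18×60+15) - (8×60+15)
= 1095 - 495 = 600 min
Minus break: 600 - 60 = 540 min
= 9h 0m


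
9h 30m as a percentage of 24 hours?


Total minutes: 9×60 + 30 = 570
Day = 24×60 = 1440 minutes
Fraction = 570/1440 ≈ 0.3958
As a percentage: 570/1440 × 100 ≈ 39.58%

0.3958 (39.58%)


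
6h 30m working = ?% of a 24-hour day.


Time: 390 minutes
Day: 1440 minutes
Percentage = (390/1440) × 100 ≈ 27.1%

27.1%


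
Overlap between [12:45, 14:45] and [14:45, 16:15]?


Meeting A: 765-885 (in minutes from midnight)
Meeting B: 885-975
Overlap start = max(765, 885) = 885
Overlap end = min(885, 975) = 885
Overlap = max(0, 885 - 885) = 0 min

0 minutes


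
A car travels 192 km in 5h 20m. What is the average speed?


36.0 km/h

Distance: 192 km
Time: 5h 20m = 320 min = 320/60 = 16/3 hours
Speed = 192 ÷ (16/3) = 192 × 3 / 16 = 576/16 = 36.0 km/h


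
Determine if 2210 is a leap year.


No

Rules: divisible by 4 AND (not by 100 OR by 400)
2210 ÷ 4 = 552 remainder 2 → not divisible by 4
Not divisible by 4 → not a leap year


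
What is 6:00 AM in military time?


06:00

Input: 6:00 AM
AM hour stays: 6


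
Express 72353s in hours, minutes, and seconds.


20h 5m 53s

Hours: 72353 ÷ 3600 = 20 remainder 353
Minutes: 353 ÷ 60 = 5 remainder 53
Seconds: 53


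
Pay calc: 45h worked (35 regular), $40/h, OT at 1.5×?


$2000.00

Regular: 35h × $40 = $1400.00
Overtime: 45 - 35 = 10h
OT pay: 10h × $40 × 1.5 = $600.00
Total = $1400.00 + $600.00 = $2000.00


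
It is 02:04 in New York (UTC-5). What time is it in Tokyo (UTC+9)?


Time difference = UTC+9 - UTC-5 = +14 hours
New hour = (2 + 14) mod 24
= 16 mod 24 = 16
Minutes unchanged → 16:04

16:04


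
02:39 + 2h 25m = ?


Start: 159 minutes from midnight
Add: 145 minutes
Total: 304 minutes
Hours: 304 ÷ 60 = 5 remainder 4

05:04


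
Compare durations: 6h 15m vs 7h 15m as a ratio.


Duration 1: 375 minutes
Duration 2: 435 minutes
Ratio = 375:435
GCD = 15
Simplified = 25:29
As a decimal: 25/29 ≈ 0.86

25:29 (0.86)


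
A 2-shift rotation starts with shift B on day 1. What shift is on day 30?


Shift A

Shifts: A, B
Start: B (index 1)
Day 30: (1 + 30 - 1) mod 2
= 30 mod 2
= 0
Index 0 → shift A


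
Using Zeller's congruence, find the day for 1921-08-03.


Wednesday

Zeller's congruence:
q=3, m=8, k=21, j=19
h = (3 + ⌊13×9/5⌋ + 21 + ⌊21/4⌋ + ⌊19/4⌋ - 2×19) mod 7
= (3 + 23 + 21 + 5 + 4 - 38) mod 7
= 18 mod 7 = 4
h=4 → Wednesday


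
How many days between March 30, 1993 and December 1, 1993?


From March 30, 1993 to December 1, 1993
Rest of March 1993: 31 - 30 = 1
Full months: April 30, May 31, June 30, July 31, August 31, September 30, October 31, November 30
Days into December 1993: 1
Total = 1 + 30 + 31 + 30 + 31 + 31 + 30 + 31 + 30 + 1 = 246 days

246 days


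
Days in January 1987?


Month: January (month 1)
January has 31 days

31 days
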